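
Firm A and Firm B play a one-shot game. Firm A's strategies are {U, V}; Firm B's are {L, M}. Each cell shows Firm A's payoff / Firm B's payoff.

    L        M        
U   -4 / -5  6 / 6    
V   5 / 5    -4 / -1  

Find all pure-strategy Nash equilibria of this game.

(U, M) and (V, L)

Check mutual best responses: a cell is a NE iff neither player can gain by unilaterally deviating.
Firm A's best responses — vs L: V (payoff 5); vs M: U (payoff 6).
Firm B's best responses — vs U: M (payoff 6); vs V: L (payoff 5).
Mutual best responses occur at (U, M) and (V, L); at each, neither player gains by switching.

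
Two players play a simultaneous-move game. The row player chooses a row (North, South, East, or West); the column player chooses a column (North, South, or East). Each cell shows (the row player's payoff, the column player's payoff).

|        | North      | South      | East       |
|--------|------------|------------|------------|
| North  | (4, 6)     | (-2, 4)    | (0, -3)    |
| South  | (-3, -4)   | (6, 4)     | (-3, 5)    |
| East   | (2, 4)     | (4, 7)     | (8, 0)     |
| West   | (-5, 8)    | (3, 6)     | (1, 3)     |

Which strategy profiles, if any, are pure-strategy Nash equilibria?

Check mutual best responses: a cell is a NE iff neither player can gain by unilaterally deviating.
The row player's best responses — vs North: North (payoff 4); vs South: South (payoff 6); vs East: East (payoff 8).
The column player's best responses — vs North: North (payoff 6); vs South: East (payoff 5); vs East: South (payoff 7); vs West: North (payoff 8).
The only mutual best response is (North, North); neither player gains by switching there.

(North, North)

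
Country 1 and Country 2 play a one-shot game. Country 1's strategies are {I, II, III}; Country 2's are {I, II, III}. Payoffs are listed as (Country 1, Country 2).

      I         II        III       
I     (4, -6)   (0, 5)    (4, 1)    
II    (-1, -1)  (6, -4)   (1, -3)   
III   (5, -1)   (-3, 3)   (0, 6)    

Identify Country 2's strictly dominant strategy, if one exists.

No strictly dominant strategy

Check whether one of Country 2's strategies beats all alternatives regardless of what the opponent does.
I is not dominant: against I, II gives 5 > -6.
II is not dominant: against II, I gives -1 > -4.
III is not dominant: against I, II gives 5 > 1.
No single strategy is best against every opponent action.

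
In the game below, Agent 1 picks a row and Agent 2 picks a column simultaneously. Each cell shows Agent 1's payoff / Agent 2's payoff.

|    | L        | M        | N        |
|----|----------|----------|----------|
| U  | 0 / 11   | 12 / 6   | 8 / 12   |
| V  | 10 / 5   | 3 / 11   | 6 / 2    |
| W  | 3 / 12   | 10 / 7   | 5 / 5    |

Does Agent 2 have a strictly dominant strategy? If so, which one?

None

A strategy is strictly dominant if it gives Agent 2 a strictly higher payoff than every other strategy, against every choice by the opponent.
L is not dominant: against U, N gives 12 > 11.
M is not dominant: against U, L gives 11 > 6.
N is not dominant: against V, L gives 5 > 2.
No single strategy is best against every opponent action.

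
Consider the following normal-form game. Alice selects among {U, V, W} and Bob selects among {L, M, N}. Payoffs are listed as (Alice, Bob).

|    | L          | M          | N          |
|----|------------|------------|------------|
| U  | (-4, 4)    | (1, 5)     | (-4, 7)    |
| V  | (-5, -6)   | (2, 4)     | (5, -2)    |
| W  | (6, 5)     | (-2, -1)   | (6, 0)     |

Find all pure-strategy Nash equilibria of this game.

A profile is a Nash equilibrium when each player is best-responding to the other.
Alice's best responses — vs L: W (payoff 6); vs M: V (payoff 2); vs N: W (payoff 6).
Bob's best responses — vs U: N (payoff 7); vs V: M (payoff 4); vs W: L (payoff 5).
Mutual best responses occur at (V, M) and (W, L); at each, neither player gains by switching.

(V, M) and (W, L)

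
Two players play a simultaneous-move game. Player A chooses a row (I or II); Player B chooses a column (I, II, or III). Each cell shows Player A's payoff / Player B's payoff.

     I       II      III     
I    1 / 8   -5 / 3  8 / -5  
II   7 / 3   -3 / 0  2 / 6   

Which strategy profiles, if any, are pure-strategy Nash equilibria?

Check mutual best responses: a cell is a NE iff neither player can gain by unilaterally deviating.
Player A's best responses — vs I: II (payoff 7); vs II: II (payoff -3); vs III: I (payoff 8).
Player B's best responses — vs I: I (payoff 8); vs II: III (payoff 6).
No cell has both players best-responding. For instance, Player A's best reply to III is I, but against I Player B prefers I over III.

None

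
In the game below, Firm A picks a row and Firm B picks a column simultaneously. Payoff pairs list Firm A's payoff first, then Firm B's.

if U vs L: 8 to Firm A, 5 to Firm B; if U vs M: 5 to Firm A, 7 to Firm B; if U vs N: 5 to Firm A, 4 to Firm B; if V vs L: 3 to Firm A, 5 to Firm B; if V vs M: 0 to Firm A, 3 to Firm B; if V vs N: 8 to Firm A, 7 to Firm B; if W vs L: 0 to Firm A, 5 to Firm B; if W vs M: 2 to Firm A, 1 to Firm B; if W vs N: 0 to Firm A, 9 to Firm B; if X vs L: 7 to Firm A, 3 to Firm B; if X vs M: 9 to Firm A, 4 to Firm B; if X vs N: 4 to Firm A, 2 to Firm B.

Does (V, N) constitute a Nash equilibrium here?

Holding Firm B at N: Firm A gets 8 from V, versus 5 from U, 0 from W, 4 from X. No profitable deviation for Firm A.
Holding Firm A at V: Firm B gets 7 from N, versus 5 from L, 3 from M. No profitable deviation for Firm B either.

Yes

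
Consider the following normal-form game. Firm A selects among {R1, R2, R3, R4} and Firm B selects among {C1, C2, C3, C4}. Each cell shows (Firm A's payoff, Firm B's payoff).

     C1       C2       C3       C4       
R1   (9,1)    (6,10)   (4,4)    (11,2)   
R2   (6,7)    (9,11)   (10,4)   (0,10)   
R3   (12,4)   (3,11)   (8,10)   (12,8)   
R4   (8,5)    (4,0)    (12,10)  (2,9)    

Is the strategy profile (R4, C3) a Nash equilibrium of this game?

Holding Firm B at C3: Firm A gets 12 from R4, versus 4 from R1, 10 from R2, 8 from R3. No profitable deviation for Firm A.
Holding Firm A at R4: Firm B gets 10 from C3, versus 5 from C1, 0 from C2, 9 from C4. No profitable deviation for Firm B either.

Yes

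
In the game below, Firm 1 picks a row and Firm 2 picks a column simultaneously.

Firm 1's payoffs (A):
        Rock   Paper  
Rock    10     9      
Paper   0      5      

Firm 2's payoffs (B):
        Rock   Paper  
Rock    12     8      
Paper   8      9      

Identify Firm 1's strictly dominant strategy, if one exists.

Rock

Check whether one of Firm 1's strategies beats all alternatives regardless of what the opponent does.
Rock strictly dominates: vs Rock: 10 > 0; vs Paper: 9 > 5.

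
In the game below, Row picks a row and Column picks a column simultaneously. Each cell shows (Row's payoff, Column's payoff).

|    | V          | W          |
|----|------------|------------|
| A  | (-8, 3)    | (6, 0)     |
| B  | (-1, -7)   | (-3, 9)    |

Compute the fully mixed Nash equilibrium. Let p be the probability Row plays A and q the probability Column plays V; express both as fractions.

p = 16/19, q = 9/16

In a mixed NE each player is indifferent between their pure strategies, so the opponent's mix sets the indifference.
Column indifferent between V and W: p·3 + (1−p)·(-7) = p·0 + (1−p)·9 ⟹ (-7) + 10p = 9 + (-9)p ⟹ p = 16/19.
Row indifferent between A and B: q·(-8) + (1−q)·6 = q·(-1) + (1−q)·(-3) ⟹ 6 + (-14)q = (-3) + 2q ⟹ q = 9/16.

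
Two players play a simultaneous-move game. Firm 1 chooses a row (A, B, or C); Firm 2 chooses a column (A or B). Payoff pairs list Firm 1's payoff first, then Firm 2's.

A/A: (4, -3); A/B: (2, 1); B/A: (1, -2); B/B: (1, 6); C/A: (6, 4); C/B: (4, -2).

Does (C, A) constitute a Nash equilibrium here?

Yes

Holding Firm 2 at A: Firm 1 gets 6 from C, versus 4 from A, 1 from B. No profitable deviation for Firm 1.
Holding Firm 1 at C: Firm 2 gets 4 from A, versus -2 from B. No profitable deviation for Firm 2 either.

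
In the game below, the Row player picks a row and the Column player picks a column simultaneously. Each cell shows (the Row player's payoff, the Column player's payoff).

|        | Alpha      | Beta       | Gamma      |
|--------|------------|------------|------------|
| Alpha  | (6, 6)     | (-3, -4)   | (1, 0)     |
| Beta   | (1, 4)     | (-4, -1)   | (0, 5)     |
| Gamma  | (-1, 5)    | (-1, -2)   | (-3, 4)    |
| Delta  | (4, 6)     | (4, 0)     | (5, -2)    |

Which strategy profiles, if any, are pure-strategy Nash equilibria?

(Alpha, Alpha)

A profile is a Nash equilibrium when each player is best-responding to the other.
The Row player's best responses — vs Alpha: Alpha (payoff 6); vs Beta: Delta (payoff 4); vs Gamma: Delta (payoff 5).
The Column player's best responses — vs Alpha: Alpha (payoff 6); vs Beta: Gamma (payoff 5); vs Gamma: Alpha (payoff 5); vs Delta: Alpha (payoff 6).
The only mutual best response is (Alpha, Alpha); neither player gains by switching there.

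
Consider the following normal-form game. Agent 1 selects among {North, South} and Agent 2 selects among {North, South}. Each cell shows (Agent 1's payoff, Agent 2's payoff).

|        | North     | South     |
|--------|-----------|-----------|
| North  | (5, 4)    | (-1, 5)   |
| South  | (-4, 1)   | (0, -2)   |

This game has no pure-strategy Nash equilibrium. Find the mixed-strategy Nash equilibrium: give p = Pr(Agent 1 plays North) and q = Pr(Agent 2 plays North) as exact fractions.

In a mixed NE each player is indifferent between their pure strategies, so the opponent's mix sets the indifference.
Agent 2 indifferent between North and South: p·4 + (1−p)·1 = p·5 + (1−p)·(-2) ⟹ 1 + 3p = (-2) + 7p ⟹ p = 3/4.
Agent 1 indifferent between North and South: q·5 + (1−q)·(-1) = q·(-4) + (1−q)·0 ⟹ (-1) + 6q = 0 + (-4)q ⟹ q = 1/10.

p = 3/4, q = 1/10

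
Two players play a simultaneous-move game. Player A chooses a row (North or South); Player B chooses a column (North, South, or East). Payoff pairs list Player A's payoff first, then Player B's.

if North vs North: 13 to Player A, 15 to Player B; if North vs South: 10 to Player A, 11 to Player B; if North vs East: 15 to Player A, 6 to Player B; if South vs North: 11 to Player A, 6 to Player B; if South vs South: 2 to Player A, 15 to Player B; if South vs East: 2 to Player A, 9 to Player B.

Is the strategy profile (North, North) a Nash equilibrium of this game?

Yes

Holding Player B at North: Player A gets 13 from North, versus 11 from South. No profitable deviation for Player A.
Holding Player A at North: Player B gets 15 from North, versus 11 from South, 6 from East. No profitable deviation for Player B either.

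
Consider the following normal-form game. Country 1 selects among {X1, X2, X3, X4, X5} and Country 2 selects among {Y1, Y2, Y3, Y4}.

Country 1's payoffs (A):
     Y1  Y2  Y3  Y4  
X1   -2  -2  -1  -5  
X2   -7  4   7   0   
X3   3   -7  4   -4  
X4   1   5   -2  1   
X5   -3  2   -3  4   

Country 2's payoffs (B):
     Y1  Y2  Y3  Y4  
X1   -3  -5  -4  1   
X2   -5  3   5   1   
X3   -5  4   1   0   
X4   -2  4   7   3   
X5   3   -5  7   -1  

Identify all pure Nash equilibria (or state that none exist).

A profile is a Nash equilibrium when each player is best-responding to the other.
Country 1's best responses — vs Y1: X3 (payoff 3); vs Y2: X4 (payoff 5); vs Y3: X2 (payoff 7); vs Y4: X5 (payoff 4).
Country 2's best responses — vs X1: Y4 (payoff 1); vs X2: Y3 (payoff 5); vs X3: Y2 (payoff 4); vs X4: Y3 (payoff 7); vs X5: Y3 (payoff 7).
The only mutual best response is (X2, Y3); neither player gains by switching there.

(X2, Y3)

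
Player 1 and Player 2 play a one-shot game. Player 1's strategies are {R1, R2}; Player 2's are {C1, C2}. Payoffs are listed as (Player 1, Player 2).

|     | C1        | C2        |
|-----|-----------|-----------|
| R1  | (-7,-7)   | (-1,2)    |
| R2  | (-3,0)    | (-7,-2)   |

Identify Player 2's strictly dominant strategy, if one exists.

Check whether one of Player 2's strategies beats all alternatives regardless of what the opponent does.
C1 is not dominant: against R1, C2 gives 2 > -7.
C2 is not dominant: against R2, C1 gives 0 > -2.
No single strategy is best against every opponent action.

No strictly dominant strategy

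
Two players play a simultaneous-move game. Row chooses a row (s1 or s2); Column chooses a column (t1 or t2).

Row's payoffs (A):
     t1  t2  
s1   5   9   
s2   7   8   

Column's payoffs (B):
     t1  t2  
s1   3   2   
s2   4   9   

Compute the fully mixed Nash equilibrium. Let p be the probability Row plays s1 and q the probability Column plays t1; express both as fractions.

p = 5/6, q = 1/3

In a mixed NE each player is indifferent between their pure strategies, so the opponent's mix sets the indifference.
Column indifferent between t1 and t2: p·3 + (1−p)·4 = p·2 + (1−p)·9 ⟹ 4 + (-1)p = 9 + (-7)p ⟹ p = 5/6.
Row indifferent between s1 and s2: q·5 + (1−q)·9 = q·7 + (1−q)·8 ⟹ 9 + (-4)q = 8 + (-1)q ⟹ q = 1/3.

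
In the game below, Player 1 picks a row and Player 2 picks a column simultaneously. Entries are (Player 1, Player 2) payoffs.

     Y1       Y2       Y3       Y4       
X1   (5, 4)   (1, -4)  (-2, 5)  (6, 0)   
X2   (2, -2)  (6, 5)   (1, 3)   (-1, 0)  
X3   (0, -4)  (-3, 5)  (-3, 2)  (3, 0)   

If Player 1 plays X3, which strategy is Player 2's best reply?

Y2

With Player 1 fixed at X3, Player 2's payoffs are: Y1 → -4, Y2 → 5, Y3 → 2, Y4 → 0.
The maximum is 5, achieved by Y2.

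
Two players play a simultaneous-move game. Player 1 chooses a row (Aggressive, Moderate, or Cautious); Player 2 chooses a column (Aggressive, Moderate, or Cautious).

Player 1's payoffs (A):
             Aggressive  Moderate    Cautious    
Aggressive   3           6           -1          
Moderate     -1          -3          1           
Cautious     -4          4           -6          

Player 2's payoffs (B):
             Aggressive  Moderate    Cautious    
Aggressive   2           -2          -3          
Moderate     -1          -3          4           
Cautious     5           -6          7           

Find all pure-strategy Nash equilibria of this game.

(Aggressive, Aggressive) and (Moderate, Cautious)

Check mutual best responses: a cell is a NE iff neither player can gain by unilaterally deviating.
Player 1's best responses — vs Aggressive: Aggressive (payoff 3); vs Moderate: Aggressive (payoff 6); vs Cautious: Moderate (payoff 1).
Player 2's best responses — vs Aggressive: Aggressive (payoff 2); vs Moderate: Cautious (payoff 4); vs Cautious: Cautious (payoff 7).
Mutual best responses occur at (Aggressive, Aggressive) and (Moderate, Cautious); at each, neither player gains by switching.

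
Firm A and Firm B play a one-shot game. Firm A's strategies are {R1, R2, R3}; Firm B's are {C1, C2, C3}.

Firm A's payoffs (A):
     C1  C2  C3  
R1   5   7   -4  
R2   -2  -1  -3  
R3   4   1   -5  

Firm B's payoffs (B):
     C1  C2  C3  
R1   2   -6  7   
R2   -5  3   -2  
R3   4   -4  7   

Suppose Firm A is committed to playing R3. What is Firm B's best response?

With Firm A fixed at R3, Firm B's payoffs are: C1 → 4, C2 → -4, C3 → 7.
The maximum is 7, achieved by C3.

C3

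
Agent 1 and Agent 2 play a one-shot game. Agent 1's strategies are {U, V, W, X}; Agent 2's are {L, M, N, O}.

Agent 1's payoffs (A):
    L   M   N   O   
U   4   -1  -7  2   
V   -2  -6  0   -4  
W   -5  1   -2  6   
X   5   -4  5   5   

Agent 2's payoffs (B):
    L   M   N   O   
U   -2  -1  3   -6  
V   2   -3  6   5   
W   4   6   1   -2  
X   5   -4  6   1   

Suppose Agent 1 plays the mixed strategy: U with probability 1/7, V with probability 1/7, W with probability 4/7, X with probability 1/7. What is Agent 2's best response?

L

Compute Agent 2's expected payoff from each pure strategy against the given mix.
L: (1/7)·(-2) + (1/7)·2 + (4/7)·4 + (1/7)·5 = 3
M: (1/7)·(-1) + (1/7)·(-3) + (4/7)·6 + (1/7)·(-4) = 16/7
N: (1/7)·3 + (1/7)·6 + (4/7)·1 + (1/7)·6 = 19/7
O: (1/7)·(-6) + (1/7)·5 + (4/7)·(-2) + (1/7)·1 = -8/7
Highest expected payoff is 3, from L.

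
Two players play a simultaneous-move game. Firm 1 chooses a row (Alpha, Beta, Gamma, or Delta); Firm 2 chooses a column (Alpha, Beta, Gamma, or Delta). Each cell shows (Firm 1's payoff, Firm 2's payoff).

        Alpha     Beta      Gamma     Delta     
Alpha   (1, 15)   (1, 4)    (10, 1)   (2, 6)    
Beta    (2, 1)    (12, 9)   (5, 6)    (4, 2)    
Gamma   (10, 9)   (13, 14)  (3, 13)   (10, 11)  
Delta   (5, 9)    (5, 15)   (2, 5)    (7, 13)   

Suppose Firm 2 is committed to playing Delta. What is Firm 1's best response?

Gamma

With Firm 2 fixed at Delta, Firm 1's payoffs are: Alpha → 2, Beta → 4, Gamma → 10, Delta → 7.
The maximum is 10, achieved by Gamma.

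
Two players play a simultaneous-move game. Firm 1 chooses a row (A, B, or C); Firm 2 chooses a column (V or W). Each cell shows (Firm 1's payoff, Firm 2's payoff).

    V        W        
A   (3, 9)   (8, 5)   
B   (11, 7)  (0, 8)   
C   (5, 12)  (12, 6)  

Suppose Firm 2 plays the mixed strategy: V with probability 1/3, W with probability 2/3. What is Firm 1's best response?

C

Compute Firm 1's expected payoff from each pure strategy against the given mix.
A: (1/3)·3 + (2/3)·8 = 19/3
B: (1/3)·11 + (2/3)·0 = 11/3
C: (1/3)·5 + (2/3)·12 = 29/3
Highest expected payoff is 29/3, from C.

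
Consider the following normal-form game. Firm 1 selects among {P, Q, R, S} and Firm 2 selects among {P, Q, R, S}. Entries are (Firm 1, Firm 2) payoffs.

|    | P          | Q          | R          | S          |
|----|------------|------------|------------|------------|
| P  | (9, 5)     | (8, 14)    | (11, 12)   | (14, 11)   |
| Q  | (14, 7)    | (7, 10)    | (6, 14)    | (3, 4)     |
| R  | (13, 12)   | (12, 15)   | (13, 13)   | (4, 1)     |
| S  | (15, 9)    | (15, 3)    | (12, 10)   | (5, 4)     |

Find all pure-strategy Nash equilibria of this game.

Find each player's best response to every opponent strategy; NE are the intersections.
Firm 1's best responses — vs P: S (payoff 15); vs Q: S (payoff 15); vs R: R (payoff 13); vs S: P (payoff 14).
Firm 2's best responses — vs P: Q (payoff 14); vs Q: R (payoff 14); vs R: Q (payoff 15); vs S: R (payoff 10).
No cell has both players best-responding. For instance, Firm 1's best reply to P is S, but against S Firm 2 prefers R over P.

None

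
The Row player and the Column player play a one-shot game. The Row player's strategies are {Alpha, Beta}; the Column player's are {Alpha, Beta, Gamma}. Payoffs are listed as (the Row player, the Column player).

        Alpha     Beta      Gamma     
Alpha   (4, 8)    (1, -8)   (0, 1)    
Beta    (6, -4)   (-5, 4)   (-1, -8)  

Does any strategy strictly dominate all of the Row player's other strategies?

A strategy is strictly dominant if it gives the Row player a strictly higher payoff than every other strategy, against every choice by the opponent.
Alpha is not dominant: against Alpha, Beta gives 6 > 4.
Beta is not dominant: against Beta, Alpha gives 1 > -5.
No single strategy is best against every opponent action.

No strictly dominant strategy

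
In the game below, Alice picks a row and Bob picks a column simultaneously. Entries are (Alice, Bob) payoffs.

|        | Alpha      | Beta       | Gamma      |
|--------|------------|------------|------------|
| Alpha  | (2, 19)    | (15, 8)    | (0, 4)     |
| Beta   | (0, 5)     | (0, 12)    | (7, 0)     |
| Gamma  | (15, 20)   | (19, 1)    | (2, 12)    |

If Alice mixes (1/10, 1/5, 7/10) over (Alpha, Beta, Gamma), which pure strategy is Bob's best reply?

Alpha

Bob's best reply maximizes expected payoff against the mix.
Alpha: (1/10)·19 + (1/5)·5 + (7/10)·20 = 169/10
Beta: (1/10)·8 + (1/5)·12 + (7/10)·1 = 39/10
Gamma: (1/10)·4 + (1/5)·0 + (7/10)·12 = 44/5
Highest expected payoff is 169/10, from Alpha.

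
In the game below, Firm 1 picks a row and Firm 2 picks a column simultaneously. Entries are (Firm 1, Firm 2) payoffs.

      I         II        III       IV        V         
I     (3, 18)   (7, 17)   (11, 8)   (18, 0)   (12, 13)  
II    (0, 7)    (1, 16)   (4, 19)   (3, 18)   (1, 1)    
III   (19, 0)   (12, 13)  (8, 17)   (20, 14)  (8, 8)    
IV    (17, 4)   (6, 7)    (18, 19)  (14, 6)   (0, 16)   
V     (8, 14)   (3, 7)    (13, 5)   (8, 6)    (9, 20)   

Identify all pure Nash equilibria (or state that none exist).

(IV, III)

Find each player's best response to every opponent strategy; NE are the intersections.
Firm 1's best responses — vs I: III (payoff 19); vs II: III (payoff 12); vs III: IV (payoff 18); vs IV: III (payoff 20); vs V: I (payoff 12).
Firm 2's best responses — vs I: I (payoff 18); vs II: III (payoff 19); vs III: III (payoff 17); vs IV: III (payoff 19); vs V: V (payoff 20).
The only mutual best response is (IV, III); neither player gains by switching there.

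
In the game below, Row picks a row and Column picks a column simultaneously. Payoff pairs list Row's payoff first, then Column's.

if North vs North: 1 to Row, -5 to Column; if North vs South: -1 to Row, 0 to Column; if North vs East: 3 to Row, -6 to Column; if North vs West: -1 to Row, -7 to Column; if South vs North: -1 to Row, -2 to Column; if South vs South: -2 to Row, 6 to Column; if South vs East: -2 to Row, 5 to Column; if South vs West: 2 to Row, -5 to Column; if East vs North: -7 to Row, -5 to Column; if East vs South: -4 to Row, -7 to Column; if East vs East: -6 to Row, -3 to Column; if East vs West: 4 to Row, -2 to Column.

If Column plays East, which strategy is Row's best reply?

With Column fixed at East, Row's payoffs are: North → 3, South → -2, East → -6.
The maximum is 3, achieved by North.

North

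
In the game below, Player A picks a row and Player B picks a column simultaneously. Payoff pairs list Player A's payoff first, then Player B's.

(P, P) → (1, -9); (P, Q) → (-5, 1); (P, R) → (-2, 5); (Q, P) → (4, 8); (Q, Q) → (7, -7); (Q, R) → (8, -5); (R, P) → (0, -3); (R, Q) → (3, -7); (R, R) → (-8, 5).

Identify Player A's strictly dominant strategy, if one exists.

A strategy is strictly dominant if it gives Player A a strictly higher payoff than every other strategy, against every choice by the opponent.
Q strictly dominates: vs P: 4 > each of {1, 0}; vs Q: 7 > each of {-5, 3}; vs R: 8 > each of {-2, -8}.

Q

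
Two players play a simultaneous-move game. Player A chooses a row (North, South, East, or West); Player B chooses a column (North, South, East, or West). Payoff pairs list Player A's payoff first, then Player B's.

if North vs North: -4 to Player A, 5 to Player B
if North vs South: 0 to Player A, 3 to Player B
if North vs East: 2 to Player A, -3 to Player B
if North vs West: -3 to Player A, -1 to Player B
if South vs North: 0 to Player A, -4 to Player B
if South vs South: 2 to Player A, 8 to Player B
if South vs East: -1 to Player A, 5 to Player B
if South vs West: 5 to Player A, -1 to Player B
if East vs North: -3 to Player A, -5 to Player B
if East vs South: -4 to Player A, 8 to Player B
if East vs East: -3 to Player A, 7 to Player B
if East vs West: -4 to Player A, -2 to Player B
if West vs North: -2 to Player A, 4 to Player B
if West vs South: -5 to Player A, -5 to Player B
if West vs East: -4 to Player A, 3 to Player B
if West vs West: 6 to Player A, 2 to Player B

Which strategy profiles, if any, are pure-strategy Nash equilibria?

(South, South)

Find each player's best response to every opponent strategy; NE are the intersections.
Player A's best responses — vs North: South (payoff 0); vs South: South (payoff 2); vs East: North (payoff 2); vs West: West (payoff 6).
Player B's best responses — vs North: North (payoff 5); vs South: South (payoff 8); vs East: South (payoff 8); vs West: North (payoff 4).
The only mutual best response is (South, South); neither player gains by switching there.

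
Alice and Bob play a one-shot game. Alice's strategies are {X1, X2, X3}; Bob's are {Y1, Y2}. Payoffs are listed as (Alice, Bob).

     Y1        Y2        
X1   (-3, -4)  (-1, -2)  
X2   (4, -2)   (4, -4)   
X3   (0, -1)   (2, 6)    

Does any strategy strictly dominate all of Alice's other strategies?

X2

Check whether one of Alice's strategies beats all alternatives regardless of what the opponent does.
X2 strictly dominates: vs Y1: 4 > each of {-3, 0}; vs Y2: 4 > each of {-1, 2}.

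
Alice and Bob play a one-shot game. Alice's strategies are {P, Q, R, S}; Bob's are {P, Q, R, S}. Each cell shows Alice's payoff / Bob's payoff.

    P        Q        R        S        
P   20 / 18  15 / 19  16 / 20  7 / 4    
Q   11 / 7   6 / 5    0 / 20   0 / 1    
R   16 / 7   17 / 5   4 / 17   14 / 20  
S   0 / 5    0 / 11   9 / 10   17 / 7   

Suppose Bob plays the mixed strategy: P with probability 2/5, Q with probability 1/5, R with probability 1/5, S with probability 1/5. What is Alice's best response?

P

Compute Alice's expected payoff from each pure strategy against the given mix.
P: (2/5)·20 + (1/5)·15 + (1/5)·16 + (1/5)·7 = 78/5
Q: (2/5)·11 + (1/5)·6 + (1/5)·0 + (1/5)·0 = 28/5
R: (2/5)·16 + (1/5)·17 + (1/5)·4 + (1/5)·14 = 67/5
S: (2/5)·0 + (1/5)·0 + (1/5)·9 + (1/5)·17 = 26/5
Highest expected payoff is 78/5, from P.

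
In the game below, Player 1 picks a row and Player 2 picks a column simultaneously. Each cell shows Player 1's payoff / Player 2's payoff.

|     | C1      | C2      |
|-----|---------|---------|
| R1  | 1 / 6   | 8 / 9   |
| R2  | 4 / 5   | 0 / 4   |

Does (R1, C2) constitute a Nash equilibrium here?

Yes

Holding Player 2 at C2: Player 1 gets 8 from R1, versus 0 from R2. No profitable deviation for Player 1.
Holding Player 1 at R1: Player 2 gets 9 from C2, versus 6 from C1. No profitable deviation for Player 2 either.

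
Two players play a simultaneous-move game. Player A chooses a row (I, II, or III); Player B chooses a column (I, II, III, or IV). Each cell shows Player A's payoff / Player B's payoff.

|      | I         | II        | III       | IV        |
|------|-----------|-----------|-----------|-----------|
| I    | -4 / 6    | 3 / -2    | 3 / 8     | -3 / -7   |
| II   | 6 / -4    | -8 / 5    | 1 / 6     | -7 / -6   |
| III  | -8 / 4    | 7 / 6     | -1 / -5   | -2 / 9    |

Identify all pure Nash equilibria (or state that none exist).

A profile is a Nash equilibrium when each player is best-responding to the other.
Player A's best responses — vs I: II (payoff 6); vs II: III (payoff 7); vs III: I (payoff 3); vs IV: III (payoff -2).
Player B's best responses — vs I: III (payoff 8); vs II: III (payoff 6); vs III: IV (payoff 9).
Mutual best responses occur at (I, III) and (III, IV); at each, neither player gains by switching.

(I, III) and (III, IV)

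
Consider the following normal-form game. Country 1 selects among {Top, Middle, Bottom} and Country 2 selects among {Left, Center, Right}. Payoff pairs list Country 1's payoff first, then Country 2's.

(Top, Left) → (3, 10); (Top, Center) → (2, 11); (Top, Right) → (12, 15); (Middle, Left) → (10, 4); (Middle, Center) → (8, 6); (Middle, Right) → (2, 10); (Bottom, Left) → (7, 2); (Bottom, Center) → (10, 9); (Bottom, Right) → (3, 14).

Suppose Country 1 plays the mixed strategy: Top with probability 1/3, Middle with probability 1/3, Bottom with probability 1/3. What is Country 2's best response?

Right

Country 2's best reply maximizes expected payoff against the mix.
Left: (1/3)·10 + (1/3)·4 + (1/3)·2 = 16/3
Center: (1/3)·11 + (1/3)·6 + (1/3)·9 = 26/3
Right: (1/3)·15 + (1/3)·10 + (1/3)·14 = 13
Highest expected payoff is 13, from Right.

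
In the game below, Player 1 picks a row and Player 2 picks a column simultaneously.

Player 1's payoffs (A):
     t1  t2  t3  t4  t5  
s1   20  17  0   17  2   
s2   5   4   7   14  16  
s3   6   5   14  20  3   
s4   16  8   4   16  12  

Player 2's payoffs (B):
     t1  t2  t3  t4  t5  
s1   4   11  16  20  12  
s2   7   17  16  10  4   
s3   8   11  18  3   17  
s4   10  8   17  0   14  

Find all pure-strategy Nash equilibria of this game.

(s3, t3)

Check mutual best responses: a cell is a NE iff neither player can gain by unilaterally deviating.
Player 1's best responses — vs t1: s1 (payoff 20); vs t2: s1 (payoff 17); vs t3: s3 (payoff 14); vs t4: s3 (payoff 20); vs t5: s2 (payoff 16).
Player 2's best responses — vs s1: t4 (payoff 20); vs s2: t2 (payoff 17); vs s3: t3 (payoff 18); vs s4: t3 (payoff 17).
The only mutual best response is (s3, t3); neither player gains by switching there.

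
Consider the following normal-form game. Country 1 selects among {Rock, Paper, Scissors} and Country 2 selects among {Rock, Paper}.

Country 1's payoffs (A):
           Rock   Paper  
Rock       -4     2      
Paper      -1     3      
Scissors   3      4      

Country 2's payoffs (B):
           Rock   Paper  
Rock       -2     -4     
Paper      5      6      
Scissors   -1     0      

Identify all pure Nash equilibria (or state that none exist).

(Scissors, Paper)

Find each player's best response to every opponent strategy; NE are the intersections.
Country 1's best responses — vs Rock: Scissors (payoff 3); vs Paper: Scissors (payoff 4).
Country 2's best responses — vs Rock: Rock (payoff -2); vs Paper: Paper (payoff 6); vs Scissors: Paper (payoff 0).
The only mutual best response is (Scissors, Paper); neither player gains by switching there.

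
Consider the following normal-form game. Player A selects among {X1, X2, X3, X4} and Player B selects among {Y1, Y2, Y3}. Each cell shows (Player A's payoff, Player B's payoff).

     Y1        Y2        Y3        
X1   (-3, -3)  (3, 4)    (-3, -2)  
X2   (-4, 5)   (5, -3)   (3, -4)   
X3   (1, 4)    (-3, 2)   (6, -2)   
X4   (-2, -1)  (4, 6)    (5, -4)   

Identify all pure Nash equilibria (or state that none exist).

(X3, Y1)

A profile is a Nash equilibrium when each player is best-responding to the other.
Player A's best responses — vs Y1: X3 (payoff 1); vs Y2: X2 (payoff 5); vs Y3: X3 (payoff 6).
Player B's best responses — vs X1: Y2 (payoff 4); vs X2: Y1 (payoff 5); vs X3: Y1 (payoff 4); vs X4: Y2 (payoff 6).
The only mutual best response is (X3, Y1); neither player gains by switching there.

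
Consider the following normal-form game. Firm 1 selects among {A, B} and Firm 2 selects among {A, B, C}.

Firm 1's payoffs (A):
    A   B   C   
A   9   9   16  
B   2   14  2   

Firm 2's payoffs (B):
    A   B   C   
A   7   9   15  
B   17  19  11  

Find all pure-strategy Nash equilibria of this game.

Check mutual best responses: a cell is a NE iff neither player can gain by unilaterally deviating.
Firm 1's best responses — vs A: A (payoff 9); vs B: B (payoff 14); vs C: A (payoff 16).
Firm 2's best responses — vs A: C (payoff 15); vs B: B (payoff 19).
Mutual best responses occur at (A, C) and (B, B); at each, neither player gains by switching.

(A, C) and (B, B)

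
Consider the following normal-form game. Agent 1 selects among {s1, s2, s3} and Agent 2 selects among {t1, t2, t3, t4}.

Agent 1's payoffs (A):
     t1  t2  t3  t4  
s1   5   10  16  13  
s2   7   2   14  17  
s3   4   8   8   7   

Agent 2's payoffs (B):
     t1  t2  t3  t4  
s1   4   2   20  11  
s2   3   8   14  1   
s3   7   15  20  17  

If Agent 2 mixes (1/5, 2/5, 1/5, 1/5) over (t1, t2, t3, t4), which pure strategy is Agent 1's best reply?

Compute Agent 1's expected payoff from each pure strategy against the given mix.
s1: (1/5)·5 + (2/5)·10 + (1/5)·16 + (1/5)·13 = 54/5
s2: (1/5)·7 + (2/5)·2 + (1/5)·14 + (1/5)·17 = 42/5
s3: (1/5)·4 + (2/5)·8 + (1/5)·8 + (1/5)·7 = 7
Highest expected payoff is 54/5, from s1.

s1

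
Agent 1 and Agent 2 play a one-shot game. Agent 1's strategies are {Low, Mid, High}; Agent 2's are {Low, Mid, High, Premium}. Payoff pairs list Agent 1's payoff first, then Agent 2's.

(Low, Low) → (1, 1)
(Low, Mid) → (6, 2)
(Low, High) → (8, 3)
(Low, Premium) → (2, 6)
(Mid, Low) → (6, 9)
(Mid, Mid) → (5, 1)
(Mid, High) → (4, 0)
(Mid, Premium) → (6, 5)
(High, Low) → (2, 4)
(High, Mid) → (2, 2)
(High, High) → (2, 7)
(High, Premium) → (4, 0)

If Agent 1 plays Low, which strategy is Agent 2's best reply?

Premium

With Agent 1 fixed at Low, Agent 2's payoffs are: Low → 1, Mid → 2, High → 3, Premium → 6.
The maximum is 6, achieved by Premium.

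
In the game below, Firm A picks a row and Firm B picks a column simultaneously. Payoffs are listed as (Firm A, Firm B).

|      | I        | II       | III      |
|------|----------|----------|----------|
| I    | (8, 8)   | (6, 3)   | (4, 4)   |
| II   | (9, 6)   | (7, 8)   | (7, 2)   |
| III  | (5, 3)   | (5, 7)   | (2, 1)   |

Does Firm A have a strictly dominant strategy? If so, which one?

Check whether one of Firm A's strategies beats all alternatives regardless of what the opponent does.
II strictly dominates: vs I: 9 > each of {8, 5}; vs II: 7 > each of {6, 5}; vs III: 7 > each of {4, 2}.

II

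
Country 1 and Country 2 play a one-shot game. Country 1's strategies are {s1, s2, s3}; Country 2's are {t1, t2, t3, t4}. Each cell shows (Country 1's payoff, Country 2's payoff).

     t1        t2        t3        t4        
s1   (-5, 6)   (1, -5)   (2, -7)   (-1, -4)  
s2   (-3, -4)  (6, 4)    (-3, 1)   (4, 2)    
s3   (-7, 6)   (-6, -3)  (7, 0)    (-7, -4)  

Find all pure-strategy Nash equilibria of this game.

Find each player's best response to every opponent strategy; NE are the intersections.
Country 1's best responses — vs t1: s2 (payoff -3); vs t2: s2 (payoff 6); vs t3: s3 (payoff 7); vs t4: s2 (payoff 4).
Country 2's best responses — vs s1: t1 (payoff 6); vs s2: t2 (payoff 4); vs s3: t1 (payoff 6).
The only mutual best response is (s2, t2); neither player gains by switching there.

(s2, t2)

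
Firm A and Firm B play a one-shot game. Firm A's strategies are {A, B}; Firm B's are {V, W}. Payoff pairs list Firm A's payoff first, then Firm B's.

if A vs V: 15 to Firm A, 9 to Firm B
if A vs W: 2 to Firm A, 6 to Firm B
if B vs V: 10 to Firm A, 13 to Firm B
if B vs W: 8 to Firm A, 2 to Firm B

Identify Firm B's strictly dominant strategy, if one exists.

A strategy is strictly dominant if it gives Firm B a strictly higher payoff than every other strategy, against every choice by the opponent.
V strictly dominates: vs A: 9 > 6; vs B: 13 > 2.

V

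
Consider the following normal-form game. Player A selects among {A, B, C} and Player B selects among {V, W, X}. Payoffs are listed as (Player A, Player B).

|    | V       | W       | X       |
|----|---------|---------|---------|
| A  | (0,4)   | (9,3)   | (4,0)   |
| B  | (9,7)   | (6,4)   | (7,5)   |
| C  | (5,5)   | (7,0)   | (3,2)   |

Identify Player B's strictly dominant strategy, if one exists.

Check whether one of Player B's strategies beats all alternatives regardless of what the opponent does.
V strictly dominates: vs A: 4 > each of {3, 0}; vs B: 7 > each of {4, 5}; vs C: 5 > each of {0, 2}.

V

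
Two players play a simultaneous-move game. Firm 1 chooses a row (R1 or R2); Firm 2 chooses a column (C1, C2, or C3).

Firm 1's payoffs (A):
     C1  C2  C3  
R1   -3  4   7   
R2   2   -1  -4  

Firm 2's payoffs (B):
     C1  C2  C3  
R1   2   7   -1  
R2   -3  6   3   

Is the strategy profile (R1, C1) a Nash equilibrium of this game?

No

Holding Firm 2 at C1: Firm 1 gets -3 from R1 but could get 2 by switching to R2. Firm 1 has a profitable deviation.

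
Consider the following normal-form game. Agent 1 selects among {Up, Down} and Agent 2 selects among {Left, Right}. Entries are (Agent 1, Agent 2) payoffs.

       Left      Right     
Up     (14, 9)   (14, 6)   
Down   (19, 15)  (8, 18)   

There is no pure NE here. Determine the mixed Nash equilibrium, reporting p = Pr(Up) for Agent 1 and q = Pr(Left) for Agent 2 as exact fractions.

Each player's mixing probability is pinned down by making the *other* player indifferent.
Agent 2 indifferent between Left and Right: p·9 + (1−p)·15 = p·6 + (1−p)·18 ⟹ 15 + (-6)p = 18 + (-12)p ⟹ p = 1/2.
Agent 1 indifferent between Up and Down: q·14 + (1−q)·14 = q·19 + (1−q)·8 ⟹ 14 + 0q = 8 + 11q ⟹ q = 6/11.

p = 1/2, q = 6/11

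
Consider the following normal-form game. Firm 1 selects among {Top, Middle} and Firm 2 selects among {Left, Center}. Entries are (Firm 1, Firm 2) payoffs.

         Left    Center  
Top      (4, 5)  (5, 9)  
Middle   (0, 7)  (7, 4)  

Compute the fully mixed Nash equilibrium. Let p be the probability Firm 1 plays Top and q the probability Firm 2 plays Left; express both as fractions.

p = 3/7, q = 1/3

In a mixed NE each player is indifferent between their pure strategies, so the opponent's mix sets the indifference.
Firm 2 indifferent between Left and Center: p·5 + (1−p)·7 = p·9 + (1−p)·4 ⟹ 7 + (-2)p = 4 + 5p ⟹ p = 3/7.
Firm 1 indifferent between Top and Middle: q·4 + (1−q)·5 = q·0 + (1−q)·7 ⟹ 5 + (-1)q = 7 + (-7)q ⟹ q = 1/3.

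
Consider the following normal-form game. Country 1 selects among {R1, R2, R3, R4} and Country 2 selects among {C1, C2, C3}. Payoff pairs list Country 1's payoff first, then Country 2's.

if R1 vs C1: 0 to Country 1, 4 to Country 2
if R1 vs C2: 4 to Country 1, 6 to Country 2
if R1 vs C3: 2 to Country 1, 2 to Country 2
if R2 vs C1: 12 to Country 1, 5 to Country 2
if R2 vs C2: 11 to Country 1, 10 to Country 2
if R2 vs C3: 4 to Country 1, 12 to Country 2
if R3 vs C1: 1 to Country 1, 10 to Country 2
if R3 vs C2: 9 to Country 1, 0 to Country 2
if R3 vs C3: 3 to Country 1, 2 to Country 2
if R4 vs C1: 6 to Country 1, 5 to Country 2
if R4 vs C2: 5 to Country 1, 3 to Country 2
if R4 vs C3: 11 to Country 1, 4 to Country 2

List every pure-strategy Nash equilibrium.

None

Check mutual best responses: a cell is a NE iff neither player can gain by unilaterally deviating.
Country 1's best responses — vs C1: R2 (payoff 12); vs C2: R2 (payoff 11); vs C3: R4 (payoff 11).
Country 2's best responses — vs R1: C2 (payoff 6); vs R2: C3 (payoff 12); vs R3: C1 (payoff 10); vs R4: C1 (payoff 5).
No cell has both players best-responding. For instance, Country 1's best reply to C1 is R2, but against R2 Country 2 prefers C3 over C1.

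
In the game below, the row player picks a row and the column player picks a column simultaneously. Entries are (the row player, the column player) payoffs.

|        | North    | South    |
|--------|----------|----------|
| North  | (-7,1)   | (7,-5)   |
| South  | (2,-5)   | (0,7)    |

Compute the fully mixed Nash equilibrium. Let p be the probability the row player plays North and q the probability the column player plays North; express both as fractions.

In a mixed NE each player is indifferent between their pure strategies, so the opponent's mix sets the indifference.
The column player indifferent between North and South: p·1 + (1−p)·(-5) = p·(-5) + (1−p)·7 ⟹ (-5) + 6p = 7 + (-12)p ⟹ p = 2/3.
The row player indifferent between North and South: q·(-7) + (1−q)·7 = q·2 + (1−q)·0 ⟹ 7 + (-14)q = 0 + 2q ⟹ q = 7/16.

p = 2/3, q = 7/16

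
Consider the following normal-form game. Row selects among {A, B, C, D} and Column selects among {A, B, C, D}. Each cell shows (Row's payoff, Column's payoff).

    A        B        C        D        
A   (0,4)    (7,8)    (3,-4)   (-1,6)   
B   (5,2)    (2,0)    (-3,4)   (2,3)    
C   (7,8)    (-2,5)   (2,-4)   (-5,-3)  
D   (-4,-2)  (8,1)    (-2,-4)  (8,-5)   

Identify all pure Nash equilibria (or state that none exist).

(C, A) and (D, B)

A profile is a Nash equilibrium when each player is best-responding to the other.
Row's best responses — vs A: C (payoff 7); vs B: D (payoff 8); vs C: A (payoff 3); vs D: D (payoff 8).
Column's best responses — vs A: B (payoff 8); vs B: C (payoff 4); vs C: A (payoff 8); vs D: B (payoff 1).
Mutual best responses occur at (C, A) and (D, B); at each, neither player gains by switching.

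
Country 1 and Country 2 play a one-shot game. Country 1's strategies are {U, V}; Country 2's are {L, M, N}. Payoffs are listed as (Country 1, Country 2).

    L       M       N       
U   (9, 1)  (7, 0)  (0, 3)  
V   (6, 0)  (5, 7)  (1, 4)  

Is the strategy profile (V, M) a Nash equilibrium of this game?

No

Holding Country 2 at M: Country 1 gets 5 from V but could get 7 by switching to U. Country 1 has a profitable deviation.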